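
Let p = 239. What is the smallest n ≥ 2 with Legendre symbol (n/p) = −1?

(2/239) = +1, so 2 is a residue.
(3/239) = +1, so 3 is a residue.
(4/239) = +1, so 4 is a residue.
(5/239) = +1, so 5 is a residue.
(6/239) = +1, so 6 is a residue.
(7/239) = −1, so 7 is the smallest positive non-residue mod 239.

7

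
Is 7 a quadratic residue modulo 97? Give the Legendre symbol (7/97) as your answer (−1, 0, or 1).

Euler's criterion: (7/97) ≡ 7^48 (mod 97).
7^2 ≡ 49 (mod 97)
7^4 ≡ 73 (mod 97)
7^8 ≡ 91 (mod 97)
7^16 ≡ 36 (mod 97)
7^32 ≡ 35 (mod 97)
7^48 = 7^(32+16) ≡ 96 (mod 97).
Result is 96 ≡ −1, so (7/97) = −1.

-1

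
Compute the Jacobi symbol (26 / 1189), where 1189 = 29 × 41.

Pull out 2: since 1189 ≡ 5 (mod 8), (2/1189) = -1.
Reciprocity: 13 ≡ 1 and 1189 ≡ 1 (mod 4), so (13/1189) = +(1189/13).
Reduce top mod 13: now compute (6/13).
Pull out 2: since 13 ≡ 5 (mod 8), (2/13) = -1.
Reciprocity: 3 ≡ 3 and 13 ≡ 1 (mod 4), so (3/13) = +(13/3).
Reduce top mod 3: now compute (1/3).
Reached (1/3) = 1. Collecting the sign flips along the way, the symbol is +1.

1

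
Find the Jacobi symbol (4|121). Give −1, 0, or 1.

1

Pull out 2^2: since 121 ≡ 1 (mod 8), (2/121) = +1, so (2/121)^2 = +1.
Reached (1/121) = 1. Collecting the sign flips along the way, the symbol is +1.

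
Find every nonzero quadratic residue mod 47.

1 2 3 4 6 7 8 9 12 14 16 17 18 21 24 25 27 28 32 34 36 37 42

Square k = 1,…,23 (k and 47−k give the same square):
1²=1, 2²=4, 3²=9, 4²=16, 5²=25, 6²=36, 7²≡2, 8²≡17, 9²≡34, 10²≡6, 11²≡27, 12²≡3, 13²≡28, 14²≡8, 15²≡37, 16²≡21, 17²≡7, 18²≡42, 19²≡32, 20²≡24, 21²≡18, 22²≡14, 23²≡12 (mod 47).
So the quadratic residues mod 47 are {1, 2, 3, 4, 6, 7, 8, 9, 12, 14, 16, 17, 18, 21, 24, 25, 27, 28, 32, 34, 36, 37, 42}.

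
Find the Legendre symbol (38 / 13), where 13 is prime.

First reduce: 38 ≡ 12 (mod 13).
Pull out 2^2: since 13 ≡ 5 (mod 8), (2/13) = -1, so (2/13)^2 = +1.
Reciprocity: 3 ≡ 3 and 13 ≡ 1 (mod 4), so (3/13) = +(13/3).
Reduce top mod 3: now compute (1/3).
Reached (1/3) = 1. Collecting the sign flips along the way, the symbol is +1.

1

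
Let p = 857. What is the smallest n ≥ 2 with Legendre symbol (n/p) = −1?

3

(2/857) = +1, so 2 is a residue.
(3/857) = −1, so 3 is the smallest positive non-residue mod 857.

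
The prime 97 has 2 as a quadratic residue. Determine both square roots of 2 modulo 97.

14, 83

97 ≡ 1 (mod 4), so we find a root by search.
Trying successive values, 14² = 196 ≡ 2 (mod 97). The other root is 97 − 14 = 83.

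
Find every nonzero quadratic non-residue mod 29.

Square k = 1,…,14 (k and 29−k give the same square):
1²=1, 2²=4, 3²=9, 4²=16, 5²=25, 6²≡7, 7²≡20, 8²≡6, 9²≡23, 10²≡13, 11²≡5, 12²≡28, 13²≡24, 14²≡22 (mod 29).
The residues are {1, 4, 5, 6, 7, 9, 13, 16, 20, 22, 23, 24, 25, 28}; the non-residues are the remaining 14 nonzero classes.

2 3 8 10 11 12 14 15 17 18 19 21 26 27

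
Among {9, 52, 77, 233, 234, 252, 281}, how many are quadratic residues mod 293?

4

(9/293) = +1 → QR.
(52/293) = -1 → non-residue.
(77/293) = +1 → QR.
(233/293) = +1 → QR.
(234/293) = +1 → QR.
(252/293) = -1 → non-residue.
(281/293) = -1 → non-residue.
Total quadratic residues among the 7: 4.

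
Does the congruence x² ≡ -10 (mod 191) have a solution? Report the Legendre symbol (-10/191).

Euler's criterion: (-10/191) ≡ 181^95 (mod 191).
181^2 ≡ 100 (mod 191)
181^4 ≡ 68 (mod 191)
181^8 ≡ 40 (mod 191)
181^16 ≡ 72 (mod 191)
181^32 ≡ 27 (mod 191)
181^64 ≡ 156 (mod 191)
181^95 = 181^(64+16+8+4+2+1) ≡ 190 (mod 191).
Result is 190 ≡ −1, so (-10/191) = −1.

-1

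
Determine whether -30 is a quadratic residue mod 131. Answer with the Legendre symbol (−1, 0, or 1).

First reduce: -30 ≡ 101 (mod 131).
Reciprocity: 101 ≡ 1 and 131 ≡ 3 (mod 4), so (101/131) = +(131/101).
Reduce top mod 101: now compute (30/101).
Pull out 2: since 101 ≡ 5 (mod 8), (2/101) = -1.
Reciprocity: 15 ≡ 3 and 101 ≡ 1 (mod 4), so (15/101) = +(101/15).
Reduce top mod 15: now compute (11/15).
Reciprocity: 11 ≡ 3 and 15 ≡ 3 (mod 4), so (11/15) = −(15/11).
Reduce top mod 11: now compute (4/11).
Pull out 2^2: since 11 ≡ 3 (mod 8), (2/11) = -1, so (2/11)^2 = +1.
Reached (1/11) = 1. Collecting the sign flips along the way, the symbol is +1.

1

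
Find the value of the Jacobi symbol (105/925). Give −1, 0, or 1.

0

Reciprocity: 105 ≡ 1 and 925 ≡ 1 (mod 4), so (105/925) = +(925/105).
Reduce top mod 105: now compute (85/105).
Reciprocity: 85 ≡ 1 and 105 ≡ 1 (mod 4), so (85/105) = +(105/85).
Reduce top mod 85: now compute (20/85).
Pull out 2^2: since 85 ≡ 5 (mod 8), (2/85) = -1, so (2/85)^2 = +1.
Reciprocity: 5 ≡ 1 and 85 ≡ 1 (mod 4), so (5/85) = +(85/5).
Reduce top mod 5: now compute (0/5).
Top reduces to 0: gcd > 1, so the symbol is 0.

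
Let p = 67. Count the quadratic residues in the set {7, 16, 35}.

(7/67) = -1 → non-residue.
(16/67) = +1 → QR.
(35/67) = +1 → QR.
Total quadratic residues among the 3: 2.

2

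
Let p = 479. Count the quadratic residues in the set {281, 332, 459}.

0

(281/479) = -1 → non-residue.
(332/479) = -1 → non-residue.
(459/479) = -1 → non-residue.
Total quadratic residues among the 3: 0.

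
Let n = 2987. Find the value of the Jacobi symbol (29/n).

0

Reciprocity: 29 ≡ 1 and 2987 ≡ 3 (mod 4), so (29/2987) = +(2987/29).
Reduce top mod 29: now compute (0/29).
Top reduces to 0: gcd > 1, so the symbol is 0.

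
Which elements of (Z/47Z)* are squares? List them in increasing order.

1 2 3 4 6 7 8 9 12 14 16 17 18 21 24 25 27 28 32 34 36 37 42

Square k = 1,…,23 (k and 47−k give the same square):
1²=1, 2²=4, 3²=9, 4²=16, 5²=25, 6²=36, 7²≡2, 8²≡17, 9²≡34, 10²≡6, 11²≡27, 12²≡3, 13²≡28, 14²≡8, 15²≡37, 16²≡21, 17²≡7, 18²≡42, 19²≡32, 20²≡24, 21²≡18, 22²≡14, 23²≡12 (mod 47).
So the quadratic residues mod 47 are {1, 2, 3, 4, 6, 7, 8, 9, 12, 14, 16, 17, 18, 21, 24, 25, 27, 28, 32, 34, 36, 37, 42}.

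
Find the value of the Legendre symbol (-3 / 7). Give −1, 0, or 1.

First reduce: -3 ≡ 4 (mod 7).
Pull out 2^2: since 7 ≡ 7 (mod 8), (2/7) = +1, so (2/7)^2 = +1.
Reached (1/7) = 1. Collecting the sign flips along the way, the symbol is +1.

1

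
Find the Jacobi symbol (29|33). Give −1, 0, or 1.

Reciprocity: 29 ≡ 1 and 33 ≡ 1 (mod 4), so (29/33) = +(33/29).
Reduce top mod 29: now compute (4/29).
Pull out 2^2: since 29 ≡ 5 (mod 8), (2/29) = -1, so (2/29)^2 = +1.
Reached (1/29) = 1. Collecting the sign flips along the way, the symbol is +1.

1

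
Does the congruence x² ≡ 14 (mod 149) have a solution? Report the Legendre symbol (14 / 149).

-1

Euler's criterion: (14/149) ≡ 14^74 (mod 149).
14^2 ≡ 47 (mod 149)
14^4 ≡ 123 (mod 149)
14^8 ≡ 80 (mod 149)
14^16 ≡ 142 (mod 149)
14^32 ≡ 49 (mod 149)
14^64 ≡ 17 (mod 149)
14^74 = 14^(64+8+2) ≡ 148 (mod 149).
Result is 148 ≡ −1, so (14/149) = −1.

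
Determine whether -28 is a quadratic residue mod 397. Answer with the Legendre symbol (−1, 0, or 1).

-1

First reduce: -28 ≡ 369 (mod 397).
Reciprocity: 369 ≡ 1 and 397 ≡ 1 (mod 4), so (369/397) = +(397/369).
Reduce top mod 369: now compute (28/369).
Pull out 2^2: since 369 ≡ 1 (mod 8), (2/369) = +1, so (2/369)^2 = +1.
Reciprocity: 7 ≡ 3 and 369 ≡ 1 (mod 4), so (7/369) = +(369/7).
Reduce top mod 7: now compute (5/7).
Reciprocity: 5 ≡ 1 and 7 ≡ 3 (mod 4), so (5/7) = +(7/5).
Reduce top mod 5: now compute (2/5).
Pull out 2: since 5 ≡ 5 (mod 8), (2/5) = -1.
Reached (1/5) = 1. Collecting the sign flips along the way, the symbol is -1.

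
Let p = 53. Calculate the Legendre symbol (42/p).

1

Pull out 2: since 53 ≡ 5 (mod 8), (2/53) = -1.
Reciprocity: 21 ≡ 1 and 53 ≡ 1 (mod 4), so (21/53) = +(53/21).
Reduce top mod 21: now compute (11/21).
Reciprocity: 11 ≡ 3 and 21 ≡ 1 (mod 4), so (11/21) = +(21/11).
Reduce top mod 11: now compute (10/11).
Pull out 2: since 11 ≡ 3 (mod 8), (2/11) = -1.
Reciprocity: 5 ≡ 1 and 11 ≡ 3 (mod 4), so (5/11) = +(11/5).
Reduce top mod 5: now compute (1/5).
Reached (1/5) = 1. Collecting the sign flips along the way, the symbol is +1.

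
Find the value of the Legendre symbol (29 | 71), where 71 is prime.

Reciprocity: 29 ≡ 1 and 71 ≡ 3 (mod 4), so (29/71) = +(71/29).
Reduce top mod 29: now compute (13/29).
Reciprocity: 13 ≡ 1 and 29 ≡ 1 (mod 4), so (13/29) = +(29/13).
Reduce top mod 13: now compute (3/13).
Reciprocity: 3 ≡ 3 and 13 ≡ 1 (mod 4), so (3/13) = +(13/3).
Reduce top mod 3: now compute (1/3).
Reached (1/3) = 1. Collecting the sign flips along the way, the symbol is +1.

1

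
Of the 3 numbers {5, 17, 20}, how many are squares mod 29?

2

(5/29) = +1 → QR.
(17/29) = -1 → non-residue.
(20/29) = +1 → QR.
Total quadratic residues among the 3: 2.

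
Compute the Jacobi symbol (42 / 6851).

Pull out 2: since 6851 ≡ 3 (mod 8), (2/6851) = -1.
Reciprocity: 21 ≡ 1 and 6851 ≡ 3 (mod 4), so (21/6851) = +(6851/21).
Reduce top mod 21: now compute (5/21).
Reciprocity: 5 ≡ 1 and 21 ≡ 1 (mod 4), so (5/21) = +(21/5).
Reduce top mod 5: now compute (1/5).
Reached (1/5) = 1. Collecting the sign flips along the way, the symbol is -1.

-1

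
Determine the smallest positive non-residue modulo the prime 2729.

(2/2729) = +1, so 2 is a residue.
(3/2729) = −1, so 3 is the smallest positive non-residue mod 2729.

3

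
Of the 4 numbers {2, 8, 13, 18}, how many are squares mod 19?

(2/19) = -1 → non-residue.
(8/19) = -1 → non-residue.
(13/19) = -1 → non-residue.
(18/19) = -1 → non-residue.
Total quadratic residues among the 4: 0.

0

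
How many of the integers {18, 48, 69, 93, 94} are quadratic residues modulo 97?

(18/97) = +1 → QR.
(48/97) = +1 → QR.
(69/97) = -1 → non-residue.
(93/97) = +1 → QR.
(94/97) = +1 → QR.
Total quadratic residues among the 5: 4.

4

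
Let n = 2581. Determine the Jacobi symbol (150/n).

Pull out 2: since 2581 ≡ 5 (mod 8), (2/2581) = -1.
Reciprocity: 75 ≡ 3 and 2581 ≡ 1 (mod 4), so (75/2581) = +(2581/75).
Reduce top mod 75: now compute (31/75).
Reciprocity: 31 ≡ 3 and 75 ≡ 3 (mod 4), so (31/75) = −(75/31).
Reduce top mod 31: now compute (13/31).
Reciprocity: 13 ≡ 1 and 31 ≡ 3 (mod 4), so (13/31) = +(31/13).
Reduce top mod 13: now compute (5/13).
Reciprocity: 5 ≡ 1 and 13 ≡ 1 (mod 4), so (5/13) = +(13/5).
Reduce top mod 5: now compute (3/5).
Reciprocity: 3 ≡ 3 and 5 ≡ 1 (mod 4), so (3/5) = +(5/3).
Reduce top mod 3: now compute (2/3).
Pull out 2: since 3 ≡ 3 (mod 8), (2/3) = -1.
Reached (1/3) = 1. Collecting the sign flips along the way, the symbol is -1.

-1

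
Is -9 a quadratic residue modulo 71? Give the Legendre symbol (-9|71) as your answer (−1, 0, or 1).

-1

Euler's criterion: (-9/71) ≡ 62^35 (mod 71).
62^2 ≡ 10 (mod 71)
62^4 ≡ 29 (mod 71)
62^8 ≡ 60 (mod 71)
62^16 ≡ 50 (mod 71)
62^32 ≡ 15 (mod 71)
62^35 = 62^(32+2+1) ≡ 70 (mod 71).
Result is 70 ≡ −1, so (-9/71) = −1.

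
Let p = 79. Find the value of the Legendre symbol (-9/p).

First reduce: -9 ≡ 70 (mod 79).
Pull out 2: since 79 ≡ 7 (mod 8), (2/79) = +1.
Reciprocity: 35 ≡ 3 and 79 ≡ 3 (mod 4), so (35/79) = −(79/35).
Reduce top mod 35: now compute (9/35).
Reciprocity: 9 ≡ 1 and 35 ≡ 3 (mod 4), so (9/35) = +(35/9).
Reduce top mod 9: now compute (8/9).
Pull out 2^3: since 9 ≡ 1 (mod 8), (2/9) = +1, so (2/9)^3 = +1.
Reached (1/9) = 1. Collecting the sign flips along the way, the symbol is -1.

-1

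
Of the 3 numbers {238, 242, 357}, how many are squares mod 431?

3

(238/431) = +1 → QR.
(242/431) = +1 → QR.
(357/431) = +1 → QR.
Total quadratic residues among the 3: 3.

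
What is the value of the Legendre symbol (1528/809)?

1

First reduce: 1528 ≡ 719 (mod 809).
Reciprocity: 719 ≡ 3 and 809 ≡ 1 (mod 4), so (719/809) = +(809/719).
Reduce top mod 719: now compute (90/719).
Pull out 2: since 719 ≡ 7 (mod 8), (2/719) = +1.
Reciprocity: 45 ≡ 1 and 719 ≡ 3 (mod 4), so (45/719) = +(719/45).
Reduce top mod 45: now compute (44/45).
Pull out 2^2: since 45 ≡ 5 (mod 8), (2/45) = -1, so (2/45)^2 = +1.
Reciprocity: 11 ≡ 3 and 45 ≡ 1 (mod 4), so (11/45) = +(45/11).
Reduce top mod 11: now compute (1/11).
Reached (1/11) = 1. Collecting the sign flips along the way, the symbol is +1.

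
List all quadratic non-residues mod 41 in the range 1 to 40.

Square k = 1,…,20 (k and 41−k give the same square):
1²=1, 2²=4, 3²=9, 4²=16, 5²=25, 6²=36, 7²≡8, 8²≡23, 9²≡40, 10²≡18, 11²≡39, 12²≡21, 13²≡5, 14²≡32, 15²≡20, 16²≡10, 17²≡2, 18²≡37, 19²≡33, 20²≡31 (mod 41).
The residues are {1, 2, 4, 5, 8, 9, 10, 16, 18, 20, 21, 23, 25, 31, 32, 33, 36, 37, 39, 40}; the non-residues are the remaining 20 nonzero classes.

3 6 7 11 12 13 14 15 17 19 22 24 26 27 28 29 30 34 35 38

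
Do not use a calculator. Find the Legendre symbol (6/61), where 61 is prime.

Euler's criterion: (6/61) ≡ 6^30 (mod 61).
6^2 ≡ 36 (mod 61)
6^4 ≡ 15 (mod 61)
6^8 ≡ 42 (mod 61)
6^16 ≡ 56 (mod 61)
6^30 = 6^(16+8+4+2) ≡ 60 (mod 61).
Result is 60 ≡ −1, so (6/61) = −1.

-1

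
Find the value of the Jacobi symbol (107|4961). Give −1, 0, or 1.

1

Reciprocity: 107 ≡ 3 and 4961 ≡ 1 (mod 4), so (107/4961) = +(4961/107).
Reduce top mod 107: now compute (39/107).
Reciprocity: 39 ≡ 3 and 107 ≡ 3 (mod 4), so (39/107) = −(107/39).
Reduce top mod 39: now compute (29/39).
Reciprocity: 29 ≡ 1 and 39 ≡ 3 (mod 4), so (29/39) = +(39/29).
Reduce top mod 29: now compute (10/29).
Pull out 2: since 29 ≡ 5 (mod 8), (2/29) = -1.
Reciprocity: 5 ≡ 1 and 29 ≡ 1 (mod 4), so (5/29) = +(29/5).
Reduce top mod 5: now compute (4/5).
Pull out 2^2: since 5 ≡ 5 (mod 8), (2/5) = -1, so (2/5)^2 = +1.
Reached (1/5) = 1. Collecting the sign flips along the way, the symbol is +1.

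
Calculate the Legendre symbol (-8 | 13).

-1

First reduce: -8 ≡ 5 (mod 13).
Reciprocity: 5 ≡ 1 and 13 ≡ 1 (mod 4), so (5/13) = +(13/5).
Reduce top mod 5: now compute (3/5).
Reciprocity: 3 ≡ 3 and 5 ≡ 1 (mod 4), so (3/5) = +(5/3).
Reduce top mod 3: now compute (2/3).
Pull out 2: since 3 ≡ 3 (mod 8), (2/3) = -1.
Reached (1/3) = 1. Collecting the sign flips along the way, the symbol is -1.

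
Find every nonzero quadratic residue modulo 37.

1 3 4 7 9 10 11 12 16 21 25 26 27 28 30 33 34 36

Square k = 1,…,18 (k and 37−k give the same square):
1²=1, 2²=4, 3²=9, 4²=16, 5²=25, 6²=36, 7²≡12, 8²≡27, 9²≡7, 10²≡26, 11²≡10, 12²≡33, 13²≡21, 14²≡11, 15²≡3, 16²≡34, 17²≡30, 18²≡28 (mod 37).
So the quadratic residues mod 37 are {1, 3, 4, 7, 9, 10, 11, 12, 16, 21, 25, 26, 27, 28, 30, 33, 34, 36}.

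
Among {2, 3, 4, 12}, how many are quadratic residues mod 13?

(2/13) = -1 → non-residue.
(3/13) = +1 → QR.
(4/13) = +1 → QR.
(12/13) = +1 → QR.
Total quadratic residues among the 4: 3.

3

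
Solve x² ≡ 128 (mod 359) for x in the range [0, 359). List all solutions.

Since 359 ≡ 3 (mod 4), a square root of 128 is 128^((359+1)/4) = 128^90 mod 359.
Repeated squaring: 128^2≡229, 128^4≡27, 128^8≡11, 128^16≡121, 128^32≡281, 128^64≡340 (mod 359).
128^90 = 128^(64+16+8+2) ≡ 207 (mod 359).
Check: 207² = 42849 ≡ 128 (mod 359). The two roots are 152 and 207.

152, 207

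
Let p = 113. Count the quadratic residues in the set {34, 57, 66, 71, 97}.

(34/113) = -1 → non-residue.
(57/113) = +1 → QR.
(66/113) = -1 → non-residue.
(71/113) = -1 → non-residue.
(97/113) = +1 → QR.
Total quadratic residues among the 5: 2.

2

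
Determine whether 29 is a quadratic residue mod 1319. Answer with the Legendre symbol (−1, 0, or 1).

-1

Reciprocity: 29 ≡ 1 and 1319 ≡ 3 (mod 4), so (29/1319) = +(1319/29).
Reduce top mod 29: now compute (14/29).
Pull out 2: since 29 ≡ 5 (mod 8), (2/29) = -1.
Reciprocity: 7 ≡ 3 and 29 ≡ 1 (mod 4), so (7/29) = +(29/7).
Reduce top mod 7: now compute (1/7).
Reached (1/7) = 1. Collecting the sign flips along the way, the symbol is -1.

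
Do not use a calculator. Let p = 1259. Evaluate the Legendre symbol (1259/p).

First reduce: 1259 ≡ 0 (mod 1259).
Top reduces to 0: gcd > 1, so the symbol is 0.

0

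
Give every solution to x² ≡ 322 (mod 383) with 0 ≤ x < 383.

160, 223

Since 383 ≡ 3 (mod 4), a square root of 322 is 322^((383+1)/4) = 322^96 mod 383.
Repeated squaring: 322^2≡274, 322^4≡8, 322^8≡64, 322^16≡266, 322^32≡284, 322^64≡226 (mod 383).
322^96 = 322^(64+32) ≡ 223 (mod 383).
Check: 223² = 49729 ≡ 322 (mod 383). The two roots are 160 and 223.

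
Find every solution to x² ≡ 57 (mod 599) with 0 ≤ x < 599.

Since 599 ≡ 3 (mod 4), a square root of 57 is 57^((599+1)/4) = 57^150 mod 599.
Repeated squaring: 57^2≡254, 57^4≡423, 57^8≡427, 57^16≡233, 57^32≡379, 57^64≡480, 57^128≡384 (mod 599).
57^150 = 57^(128+16+4+2) ≡ 322 (mod 599).
Check: 322² = 103684 ≡ 57 (mod 599). The two roots are 277 and 322.

277, 322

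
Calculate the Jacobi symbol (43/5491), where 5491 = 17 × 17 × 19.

1

Reciprocity: 43 ≡ 3 and 5491 ≡ 3 (mod 4), so (43/5491) = −(5491/43).
Reduce top mod 43: now compute (30/43).
Pull out 2: since 43 ≡ 3 (mod 8), (2/43) = -1.
Reciprocity: 15 ≡ 3 and 43 ≡ 3 (mod 4), so (15/43) = −(43/15).
Reduce top mod 15: now compute (13/15).
Reciprocity: 13 ≡ 1 and 15 ≡ 3 (mod 4), so (13/15) = +(15/13).
Reduce top mod 13: now compute (2/13).
Pull out 2: since 13 ≡ 5 (mod 8), (2/13) = -1.
Reached (1/13) = 1. Collecting the sign flips along the way, the symbol is +1.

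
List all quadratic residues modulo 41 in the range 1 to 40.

Square k = 1,…,20 (k and 41−k give the same square):
1²=1, 2²=4, 3²=9, 4²=16, 5²=25, 6²=36, 7²≡8, 8²≡23, 9²≡40, 10²≡18, 11²≡39, 12²≡21, 13²≡5, 14²≡32, 15²≡20, 16²≡10, 17²≡2, 18²≡37, 19²≡33, 20²≡31 (mod 41).
So the quadratic residues mod 41 are {1, 2, 4, 5, 8, 9, 10, 16, 18, 20, 21, 23, 25, 31, 32, 33, 36, 37, 39, 40}.

1 2 4 5 8 9 10 16 18 20 21 23 25 31 32 33 36 37 39 40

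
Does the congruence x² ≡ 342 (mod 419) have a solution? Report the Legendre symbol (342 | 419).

1

Euler's criterion: (342/419) ≡ 342^209 (mod 419).
342^2 ≡ 63 (mod 419)
342^4 ≡ 198 (mod 419)
342^8 ≡ 237 (mod 419)
342^16 ≡ 23 (mod 419)
342^32 ≡ 110 (mod 419)
342^64 ≡ 368 (mod 419)
342^128 ≡ 87 (mod 419)
342^209 = 342^(128+64+16+1) ≡ 1 (mod 419).
Result is 1, so (342/419) = 1.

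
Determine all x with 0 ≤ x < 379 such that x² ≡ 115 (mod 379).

Since 379 ≡ 3 (mod 4), a square root of 115 is 115^((379+1)/4) = 115^95 mod 379.
Repeated squaring: 115^2≡339, 115^4≡84, 115^8≡234, 115^16≡180, 115^32≡185, 115^64≡115 (mod 379).
115^95 = 115^(64+16+8+4+2+1) ≡ 185 (mod 379).
Check: 185² = 34225 ≡ 115 (mod 379). The two roots are 185 and 194.

185, 194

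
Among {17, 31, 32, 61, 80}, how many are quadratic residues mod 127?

(17/127) = +1 → QR.
(31/127) = +1 → QR.
(32/127) = +1 → QR.
(61/127) = +1 → QR.
(80/127) = -1 → non-residue.
Total quadratic residues among the 5: 4.

4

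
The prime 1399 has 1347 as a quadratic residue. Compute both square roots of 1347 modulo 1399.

248, 1151

Since 1399 ≡ 3 (mod 4), a square root of 1347 is 1347^((1399+1)/4) = 1347^350 mod 1399.
Repeated squaring: 1347^2≡1305, 1347^4≡442, 1347^8≡903, 1347^16≡1191, 1347^32≡1294, 1347^64≡1232, 1347^128≡1308, 1347^256≡1286 (mod 1399).
1347^350 = 1347^(256+64+16+8+4+2) ≡ 1151 (mod 1399).
Check: 1151² = 1324801 ≡ 1347 (mod 1399). The two roots are 248 and 1151.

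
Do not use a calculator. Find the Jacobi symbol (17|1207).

0

Reciprocity: 17 ≡ 1 and 1207 ≡ 3 (mod 4), so (17/1207) = +(1207/17).
Reduce top mod 17: now compute (0/17).
Top reduces to 0: gcd > 1, so the symbol is 0.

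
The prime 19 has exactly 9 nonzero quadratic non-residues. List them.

Square k = 1,…,9 (k and 19−k give the same square):
1²=1, 2²=4, 3²=9, 4²=16, 5²≡6, 6²≡17, 7²≡11, 8²≡7, 9²≡5 (mod 19).
The residues are {1, 4, 5, 6, 7, 9, 11, 16, 17}; the non-residues are the remaining 9 nonzero classes.

2, 3, 8, 10, 12, 13, 14, 15, 18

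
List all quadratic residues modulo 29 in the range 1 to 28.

1 4 5 6 7 9 13 16 20 22 23 24 25 28

Square k = 1,…,14 (k and 29−k give the same square):
1²=1, 2²=4, 3²=9, 4²=16, 5²=25, 6²≡7, 7²≡20, 8²≡6, 9²≡23, 10²≡13, 11²≡5, 12²≡28, 13²≡24, 14²≡22 (mod 29).
So the quadratic residues mod 29 are {1, 4, 5, 6, 7, 9, 13, 16, 20, 22, 23, 24, 25, 28}.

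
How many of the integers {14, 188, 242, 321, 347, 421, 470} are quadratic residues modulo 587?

4

(14/587) = -1 → non-residue.
(188/587) = +1 → QR.
(242/587) = -1 → non-residue.
(321/587) = -1 → non-residue.
(347/587) = +1 → QR.
(421/587) = +1 → QR.
(470/587) = +1 → QR.
Total quadratic residues among the 7: 4.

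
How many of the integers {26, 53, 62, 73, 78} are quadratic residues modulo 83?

(26/83) = +1 → QR.
(53/83) = -1 → non-residue.
(62/83) = -1 → non-residue.
(73/83) = -1 → non-residue.
(78/83) = +1 → QR.
Total quadratic residues among the 5: 2.

2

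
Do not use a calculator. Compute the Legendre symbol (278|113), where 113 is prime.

1

Euler's criterion: (278/113) ≡ 52^56 (mod 113).
52^2 ≡ 105 (mod 113)
52^4 ≡ 64 (mod 113)
52^8 ≡ 28 (mod 113)
52^16 ≡ 106 (mod 113)
52^32 ≡ 49 (mod 113)
52^56 = 52^(32+16+8) ≡ 1 (mod 113).
Result is 1, so (278/113) = 1.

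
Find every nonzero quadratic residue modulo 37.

Square k = 1,…,18 (k and 37−k give the same square):
1²=1, 2²=4, 3²=9, 4²=16, 5²=25, 6²=36, 7²≡12, 8²≡27, 9²≡7, 10²≡26, 11²≡10, 12²≡33, 13²≡21, 14²≡11, 15²≡3, 16²≡34, 17²≡30, 18²≡28 (mod 37).
So the quadratic residues mod 37 are {1, 3, 4, 7, 9, 10, 11, 12, 16, 21, 25, 26, 27, 28, 30, 33, 34, 36}.

1,3,4,7,9,10,11,12,16,21,25,26,27,28,30,33,34,36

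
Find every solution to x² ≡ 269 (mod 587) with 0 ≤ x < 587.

156, 431

Since 587 ≡ 3 (mod 4), a square root of 269 is 269^((587+1)/4) = 269^147 mod 587.
Repeated squaring: 269^2≡160, 269^4≡359, 269^8≡328, 269^16≡163, 269^32≡154, 269^64≡236, 269^128≡518 (mod 587).
269^147 = 269^(128+16+2+1) ≡ 431 (mod 587).
Check: 431² = 185761 ≡ 269 (mod 587). The two roots are 156 and 431.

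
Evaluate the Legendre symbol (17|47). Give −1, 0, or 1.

1

Euler's criterion: (17/47) ≡ 17^23 (mod 47).
17^2 ≡ 7 (mod 47)
17^4 ≡ 2 (mod 47)
17^8 ≡ 4 (mod 47)
17^16 ≡ 16 (mod 47)
17^23 = 17^(16+4+2+1) ≡ 1 (mod 47).
Result is 1, so (17/47) = 1.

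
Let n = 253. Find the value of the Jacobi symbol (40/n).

Pull out 2^3: since 253 ≡ 5 (mod 8), (2/253) = -1, so (2/253)^3 = -1.
Reciprocity: 5 ≡ 1 and 253 ≡ 1 (mod 4), so (5/253) = +(253/5).
Reduce top mod 5: now compute (3/5).
Reciprocity: 3 ≡ 3 and 5 ≡ 1 (mod 4), so (3/5) = +(5/3).
Reduce top mod 3: now compute (2/3).
Pull out 2: since 3 ≡ 3 (mod 8), (2/3) = -1.
Reached (1/3) = 1. Collecting the sign flips along the way, the symbol is +1.

1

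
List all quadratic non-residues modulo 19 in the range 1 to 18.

Square k = 1,…,9 (k and 19−k give the same square):
1²=1, 2²=4, 3²=9, 4²=16, 5²≡6, 6²≡17, 7²≡11, 8²≡7, 9²≡5 (mod 19).
The residues are {1, 4, 5, 6, 7, 9, 11, 16, 17}; the non-residues are the remaining 9 nonzero classes.

2, 3, 8, 10, 12, 13, 14, 15, 18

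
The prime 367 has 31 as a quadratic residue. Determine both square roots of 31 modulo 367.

Since 367 ≡ 3 (mod 4), a square root of 31 is 31^((367+1)/4) = 31^92 mod 367.
Repeated squaring: 31^2≡227, 31^4≡149, 31^8≡181, 31^16≡98, 31^32≡62, 31^64≡174 (mod 367).
31^92 = 31^(64+16+8+4) ≡ 166 (mod 367).
Check: 166² = 27556 ≡ 31 (mod 367). The two roots are 166 and 201.

166, 201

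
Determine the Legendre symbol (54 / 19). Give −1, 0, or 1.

First reduce: 54 ≡ 16 (mod 19).
Pull out 2^4: since 19 ≡ 3 (mod 8), (2/19) = -1, so (2/19)^4 = +1.
Reached (1/19) = 1. Collecting the sign flips along the way, the symbol is +1.

1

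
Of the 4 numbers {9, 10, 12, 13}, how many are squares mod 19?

(9/19) = +1 → QR.
(10/19) = -1 → non-residue.
(12/19) = -1 → non-residue.
(13/19) = -1 → non-residue.
Total quadratic residues among the 4: 1.

1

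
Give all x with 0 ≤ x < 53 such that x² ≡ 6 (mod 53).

53 ≡ 1 (mod 4), so we find a root by search.
Trying successive values, 18² = 324 ≡ 6 (mod 53). The other root is 53 − 18 = 35.

18, 35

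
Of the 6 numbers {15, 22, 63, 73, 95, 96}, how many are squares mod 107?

0

(15/107) = -1 → non-residue.
(22/107) = -1 → non-residue.
(63/107) = -1 → non-residue.
(73/107) = -1 → non-residue.
(95/107) = -1 → non-residue.
(96/107) = -1 → non-residue.
Total quadratic residues among the 6: 0.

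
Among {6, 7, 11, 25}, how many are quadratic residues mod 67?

2

(6/67) = +1 → QR.
(7/67) = -1 → non-residue.
(11/67) = -1 → non-residue.
(25/67) = +1 → QR.
Total quadratic residues among the 4: 2.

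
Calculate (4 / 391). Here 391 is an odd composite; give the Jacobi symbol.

1

Pull out 2^2: since 391 ≡ 7 (mod 8), (2/391) = +1, so (2/391)^2 = +1.
Reached (1/391) = 1. Collecting the sign flips along the way, the symbol is +1.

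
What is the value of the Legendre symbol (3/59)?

Reciprocity: 3 ≡ 3 and 59 ≡ 3 (mod 4), so (3/59) = −(59/3).
Reduce top mod 3: now compute (2/3).
Pull out 2: since 3 ≡ 3 (mod 8), (2/3) = -1.
Reached (1/3) = 1. Collecting the sign flips along the way, the symbol is +1.

1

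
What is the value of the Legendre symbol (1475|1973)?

1

Reciprocity: 1475 ≡ 3 and 1973 ≡ 1 (mod 4), so (1475/1973) = +(1973/1475).
Reduce top mod 1475: now compute (498/1475).
Pull out 2: since 1475 ≡ 3 (mod 8), (2/1475) = -1.
Reciprocity: 249 ≡ 1 and 1475 ≡ 3 (mod 4), so (249/1475) = +(1475/249).
Reduce top mod 249: now compute (230/249).
Pull out 2: since 249 ≡ 1 (mod 8), (2/249) = +1.
Reciprocity: 115 ≡ 3 and 249 ≡ 1 (mod 4), so (115/249) = +(249/115).
Reduce top mod 115: now compute (19/115).
Reciprocity: 19 ≡ 3 and 115 ≡ 3 (mod 4), so (19/115) = −(115/19).
Reduce top mod 19: now compute (1/19).
Reached (1/19) = 1. Collecting the sign flips along the way, the symbol is +1.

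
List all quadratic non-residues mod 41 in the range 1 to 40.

3 6 7 11 12 13 14 15 17 19 22 24 26 27 28 29 30 34 35 38

Square k = 1,…,20 (k and 41−k give the same square):
1²=1, 2²=4, 3²=9, 4²=16, 5²=25, 6²=36, 7²≡8, 8²≡23, 9²≡40, 10²≡18, 11²≡39, 12²≡21, 13²≡5, 14²≡32, 15²≡20, 16²≡10, 17²≡2, 18²≡37, 19²≡33, 20²≡31 (mod 41).
The residues are {1, 2, 4, 5, 8, 9, 10, 16, 18, 20, 21, 23, 25, 31, 32, 33, 36, 37, 39, 40}; the non-residues are the remaining 20 nonzero classes.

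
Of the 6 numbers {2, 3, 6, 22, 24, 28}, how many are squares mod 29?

(2/29) = -1 → non-residue.
(3/29) = -1 → non-residue.
(6/29) = +1 → QR.
(22/29) = +1 → QR.
(24/29) = +1 → QR.
(28/29) = +1 → QR.
Total quadratic residues among the 6: 4.

4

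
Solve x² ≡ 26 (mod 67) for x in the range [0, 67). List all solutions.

Since 67 ≡ 3 (mod 4), a square root of 26 is 26^((67+1)/4) = 26^17 mod 67.
Repeated squaring: 26^2≡6, 26^4≡36, 26^8≡23, 26^16≡60 (mod 67).
26^17 = 26^(16+1) ≡ 19 (mod 67).
Check: 19² = 361 ≡ 26 (mod 67). The two roots are 19 and 48.

19, 48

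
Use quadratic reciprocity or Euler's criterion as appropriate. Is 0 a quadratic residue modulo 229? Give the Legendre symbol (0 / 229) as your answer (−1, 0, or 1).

0

Top reduces to 0: gcd > 1, so the symbol is 0.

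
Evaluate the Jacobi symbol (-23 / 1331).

First reduce: -23 ≡ 1308 (mod 1331).
Pull out 2^2: since 1331 ≡ 3 (mod 8), (2/1331) = -1, so (2/1331)^2 = +1.
Reciprocity: 327 ≡ 3 and 1331 ≡ 3 (mod 4), so (327/1331) = −(1331/327).
Reduce top mod 327: now compute (23/327).
Reciprocity: 23 ≡ 3 and 327 ≡ 3 (mod 4), so (23/327) = −(327/23).
Reduce top mod 23: now compute (5/23).
Reciprocity: 5 ≡ 1 and 23 ≡ 3 (mod 4), so (5/23) = +(23/5).
Reduce top mod 5: now compute (3/5).
Reciprocity: 3 ≡ 3 and 5 ≡ 1 (mod 4), so (3/5) = +(5/3).
Reduce top mod 3: now compute (2/3).
Pull out 2: since 3 ≡ 3 (mod 8), (2/3) = -1.
Reached (1/3) = 1. Collecting the sign flips along the way, the symbol is -1.

-1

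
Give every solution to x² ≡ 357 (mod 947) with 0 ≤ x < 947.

205, 742

Since 947 ≡ 3 (mod 4), a square root of 357 is 357^((947+1)/4) = 357^237 mod 947.
Repeated squaring: 357^2≡551, 357^4≡561, 357^8≡317, 357^16≡107, 357^32≡85, 357^64≡596, 357^128≡91 (mod 947).
357^237 = 357^(128+64+32+8+4+1) ≡ 742 (mod 947).
Check: 742² = 550564 ≡ 357 (mod 947). The two roots are 205 and 742.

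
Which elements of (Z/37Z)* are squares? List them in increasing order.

Square k = 1,…,18 (k and 37−k give the same square):
1²=1, 2²=4, 3²=9, 4²=16, 5²=25, 6²=36, 7²≡12, 8²≡27, 9²≡7, 10²≡26, 11²≡10, 12²≡33, 13²≡21, 14²≡11, 15²≡3, 16²≡34, 17²≡30, 18²≡28 (mod 37).
So the quadratic residues mod 37 are {1, 3, 4, 7, 9, 10, 11, 12, 16, 21, 25, 26, 27, 28, 30, 33, 34, 36}.

1,3,4,7,9,10,11,12,16,21,25,26,27,28,30,33,34,36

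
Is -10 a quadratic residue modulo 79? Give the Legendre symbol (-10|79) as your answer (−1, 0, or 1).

-1

First reduce: -10 ≡ 69 (mod 79).
Reciprocity: 69 ≡ 1 and 79 ≡ 3 (mod 4), so (69/79) = +(79/69).
Reduce top mod 69: now compute (10/69).
Pull out 2: since 69 ≡ 5 (mod 8), (2/69) = -1.
Reciprocity: 5 ≡ 1 and 69 ≡ 1 (mod 4), so (5/69) = +(69/5).
Reduce top mod 5: now compute (4/5).
Pull out 2^2: since 5 ≡ 5 (mod 8), (2/5) = -1, so (2/5)^2 = +1.
Reached (1/5) = 1. Collecting the sign flips along the way, the symbol is -1.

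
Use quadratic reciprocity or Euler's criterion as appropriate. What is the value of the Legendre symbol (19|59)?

Euler's criterion: (19/59) ≡ 19^29 (mod 59).
19^2 ≡ 7 (mod 59)
19^4 ≡ 49 (mod 59)
19^8 ≡ 41 (mod 59)
19^16 ≡ 29 (mod 59)
19^29 = 19^(16+8+4+1) ≡ 1 (mod 59).
Result is 1, so (19/59) = 1.

1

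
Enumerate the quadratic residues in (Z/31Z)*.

1, 2, 4, 5, 7, 8, 9, 10, 14, 16, 18, 19, 20, 25, 28

Square k = 1,…,15 (k and 31−k give the same square):
1²=1, 2²=4, 3²=9, 4²=16, 5²=25, 6²≡5, 7²≡18, 8²≡2, 9²≡19, 10²≡7, 11²≡28, 12²≡20, 13²≡14, 14²≡10, 15²≡8 (mod 31).
So the quadratic residues mod 31 are {1, 2, 4, 5, 7, 8, 9, 10, 14, 16, 18, 19, 20, 25, 28}.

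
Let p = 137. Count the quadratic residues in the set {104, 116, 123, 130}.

2

(104/137) = -1 → non-residue.
(116/137) = -1 → non-residue.
(123/137) = +1 → QR.
(130/137) = +1 → QR.
Total quadratic residues among the 4: 2.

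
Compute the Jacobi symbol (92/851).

0

Pull out 2^2: since 851 ≡ 3 (mod 8), (2/851) = -1, so (2/851)^2 = +1.
Reciprocity: 23 ≡ 3 and 851 ≡ 3 (mod 4), so (23/851) = −(851/23).
Reduce top mod 23: now compute (0/23).
Top reduces to 0: gcd > 1, so the symbol is 0.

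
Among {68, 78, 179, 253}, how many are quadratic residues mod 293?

2

(68/293) = +1 → QR.
(78/293) = -1 → non-residue.
(179/293) = -1 → non-residue.
(253/293) = +1 → QR.
Total quadratic residues among the 4: 2.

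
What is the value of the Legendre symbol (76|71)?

First reduce: 76 ≡ 5 (mod 71).
Reciprocity: 5 ≡ 1 and 71 ≡ 3 (mod 4), so (5/71) = +(71/5).
Reduce top mod 5: now compute (1/5).
Reached (1/5) = 1. Collecting the sign flips along the way, the symbol is +1.

1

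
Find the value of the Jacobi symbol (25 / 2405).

0

Reciprocity: 25 ≡ 1 and 2405 ≡ 1 (mod 4), so (25/2405) = +(2405/25).
Reduce top mod 25: now compute (5/25).
Reciprocity: 5 ≡ 1 and 25 ≡ 1 (mod 4), so (5/25) = +(25/5).
Reduce top mod 5: now compute (0/5).
Top reduces to 0: gcd > 1, so the symbol is 0.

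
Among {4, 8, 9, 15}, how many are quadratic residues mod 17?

4

(4/17) = +1 → QR.
(8/17) = +1 → QR.
(9/17) = +1 → QR.
(15/17) = +1 → QR.
Total quadratic residues among the 4: 4.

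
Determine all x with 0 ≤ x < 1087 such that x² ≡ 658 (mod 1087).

Since 1087 ≡ 3 (mod 4), a square root of 658 is 658^((1087+1)/4) = 658^272 mod 1087.
Repeated squaring: 658^2≡338, 658^4≡109, 658^8≡1011, 658^16≡341, 658^32≡1059, 658^64≡784, 658^128≡501, 658^256≡991 (mod 1087).
658^272 = 658^(256+16) ≡ 961 (mod 1087).
Check: 961² = 923521 ≡ 658 (mod 1087). The two roots are 126 and 961.

126, 961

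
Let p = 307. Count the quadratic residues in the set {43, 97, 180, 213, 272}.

(43/307) = -1 → non-residue.
(97/307) = +1 → QR.
(180/307) = -1 → non-residue.
(213/307) = -1 → non-residue.
(272/307) = +1 → QR.
Total quadratic residues among the 5: 2.

2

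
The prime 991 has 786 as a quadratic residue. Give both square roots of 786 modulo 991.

Since 991 ≡ 3 (mod 4), a square root of 786 is 786^((991+1)/4) = 786^248 mod 991.
Repeated squaring: 786^2≡403, 786^4≡876, 786^8≡342, 786^16≡26, 786^32≡676, 786^64≡125, 786^128≡760 (mod 991).
786^248 = 786^(128+64+32+16+8) ≡ 808 (mod 991).
Check: 808² = 652864 ≡ 786 (mod 991). The two roots are 183 and 808.

183, 808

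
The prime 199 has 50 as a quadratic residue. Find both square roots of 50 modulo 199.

99, 100

Since 199 ≡ 3 (mod 4), a square root of 50 is 50^((199+1)/4) = 50^50 mod 199.
Repeated squaring: 50^2≡112, 50^4≡7, 50^8≡49, 50^16≡13, 50^32≡169 (mod 199).
50^50 = 50^(32+16+2) ≡ 100 (mod 199).
Check: 100² = 10000 ≡ 50 (mod 199). The two roots are 99 and 100.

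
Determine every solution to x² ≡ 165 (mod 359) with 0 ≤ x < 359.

Since 359 ≡ 3 (mod 4), a square root of 165 is 165^((359+1)/4) = 165^90 mod 359.
Repeated squaring: 165^2≡300, 165^4≡250, 165^8≡34, 165^16≡79, 165^32≡138, 165^64≡17 (mod 359).
165^90 = 165^(64+16+8+2) ≡ 237 (mod 359).
Check: 237² = 56169 ≡ 165 (mod 359). The two roots are 122 and 237.

122, 237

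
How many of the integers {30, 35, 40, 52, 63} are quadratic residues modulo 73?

(30/73) = -1 → non-residue.
(35/73) = +1 → QR.
(40/73) = -1 → non-residue.
(52/73) = -1 → non-residue.
(63/73) = -1 → non-residue.
Total quadratic residues among the 5: 1.

1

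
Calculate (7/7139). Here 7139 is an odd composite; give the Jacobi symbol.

Reciprocity: 7 ≡ 3 and 7139 ≡ 3 (mod 4), so (7/7139) = −(7139/7).
Reduce top mod 7: now compute (6/7).
Pull out 2: since 7 ≡ 7 (mod 8), (2/7) = +1.
Reciprocity: 3 ≡ 3 and 7 ≡ 3 (mod 4), so (3/7) = −(7/3).
Reduce top mod 3: now compute (1/3).
Reached (1/3) = 1. Collecting the sign flips along the way, the symbol is +1.

1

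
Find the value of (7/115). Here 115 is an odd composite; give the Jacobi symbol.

1

Reciprocity: 7 ≡ 3 and 115 ≡ 3 (mod 4), so (7/115) = −(115/7).
Reduce top mod 7: now compute (3/7).
Reciprocity: 3 ≡ 3 and 7 ≡ 3 (mod 4), so (3/7) = −(7/3).
Reduce top mod 3: now compute (1/3).
Reached (1/3) = 1. Collecting the sign flips along the way, the symbol is +1.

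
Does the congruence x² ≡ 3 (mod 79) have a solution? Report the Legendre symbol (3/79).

Euler's criterion: (3/79) ≡ 3^39 (mod 79).
3^2 ≡ 9 (mod 79)
3^4 ≡ 2 (mod 79)
3^8 ≡ 4 (mod 79)
3^16 ≡ 16 (mod 79)
3^32 ≡ 19 (mod 79)
3^39 = 3^(32+4+2+1) ≡ 78 (mod 79).
Result is 78 ≡ −1, so (3/79) = −1.

-1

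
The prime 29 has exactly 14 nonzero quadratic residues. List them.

Square k = 1,…,14 (k and 29−k give the same square):
1²=1, 2²=4, 3²=9, 4²=16, 5²=25, 6²≡7, 7²≡20, 8²≡6, 9²≡23, 10²≡13, 11²≡5, 12²≡28, 13²≡24, 14²≡22 (mod 29).
So the quadratic residues mod 29 are {1, 4, 5, 6, 7, 9, 13, 16, 20, 22, 23, 24, 25, 28}.

1, 4, 5, 6, 7, 9, 13, 16, 20, 22, 23, 24, 25, 28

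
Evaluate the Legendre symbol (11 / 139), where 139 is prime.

Reciprocity: 11 ≡ 3 and 139 ≡ 3 (mod 4), so (11/139) = −(139/11).
Reduce top mod 11: now compute (7/11).
Reciprocity: 7 ≡ 3 and 11 ≡ 3 (mod 4), so (7/11) = −(11/7).
Reduce top mod 7: now compute (4/7).
Pull out 2^2: since 7 ≡ 7 (mod 8), (2/7) = +1, so (2/7)^2 = +1.
Reached (1/7) = 1. Collecting the sign flips along the way, the symbol is +1.

1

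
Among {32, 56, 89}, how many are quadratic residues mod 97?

(32/97) = +1 → QR.
(56/97) = -1 → non-residue.
(89/97) = +1 → QR.
Total quadratic residues among the 3: 2.

2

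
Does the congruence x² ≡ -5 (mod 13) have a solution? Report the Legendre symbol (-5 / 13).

First reduce: -5 ≡ 8 (mod 13).
Pull out 2^3: since 13 ≡ 5 (mod 8), (2/13) = -1, so (2/13)^3 = -1.
Reached (1/13) = 1. Collecting the sign flips along the way, the symbol is -1.

-1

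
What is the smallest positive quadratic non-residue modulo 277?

2

(2/277) = −1, so 2 is the smallest positive non-residue mod 277.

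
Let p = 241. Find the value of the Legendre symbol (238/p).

Pull out 2: since 241 ≡ 1 (mod 8), (2/241) = +1.
Reciprocity: 119 ≡ 3 and 241 ≡ 1 (mod 4), so (119/241) = +(241/119).
Reduce top mod 119: now compute (3/119).
Reciprocity: 3 ≡ 3 and 119 ≡ 3 (mod 4), so (3/119) = −(119/3).
Reduce top mod 3: now compute (2/3).
Pull out 2: since 3 ≡ 3 (mod 8), (2/3) = -1.
Reached (1/3) = 1. Collecting the sign flips along the way, the symbol is +1.

1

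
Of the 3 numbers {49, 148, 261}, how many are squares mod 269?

2

(49/269) = +1 → QR.
(148/269) = +1 → QR.
(261/269) = -1 → non-residue.
Total quadratic residues among the 3: 2.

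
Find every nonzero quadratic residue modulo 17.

1 2 4 8 9 13 15 16

Square k = 1,…,8 (k and 17−k give the same square):
1²=1, 2²=4, 3²=9, 4²=16, 5²≡8, 6²≡2, 7²≡15, 8²≡13 (mod 17).
So the quadratic residues mod 17 are {1, 2, 4, 8, 9, 13, 15, 16}.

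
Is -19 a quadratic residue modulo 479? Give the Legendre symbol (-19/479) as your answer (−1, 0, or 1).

1

First reduce: -19 ≡ 460 (mod 479).
Pull out 2^2: since 479 ≡ 7 (mod 8), (2/479) = +1, so (2/479)^2 = +1.
Reciprocity: 115 ≡ 3 and 479 ≡ 3 (mod 4), so (115/479) = −(479/115).
Reduce top mod 115: now compute (19/115).
Reciprocity: 19 ≡ 3 and 115 ≡ 3 (mod 4), so (19/115) = −(115/19).
Reduce top mod 19: now compute (1/19).
Reached (1/19) = 1. Collecting the sign flips along the way, the symbol is +1.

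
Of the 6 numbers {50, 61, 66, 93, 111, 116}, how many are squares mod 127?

2

(50/127) = +1 → QR.
(61/127) = +1 → QR.
(66/127) = -1 → non-residue.
(93/127) = -1 → non-residue.
(111/127) = -1 → non-residue.
(116/127) = -1 → non-residue.
Total quadratic residues among the 6: 2.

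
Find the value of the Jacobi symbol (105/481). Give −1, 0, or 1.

-1

Reciprocity: 105 ≡ 1 and 481 ≡ 1 (mod 4), so (105/481) = +(481/105).
Reduce top mod 105: now compute (61/105).
Reciprocity: 61 ≡ 1 and 105 ≡ 1 (mod 4), so (61/105) = +(105/61).
Reduce top mod 61: now compute (44/61).
Pull out 2^2: since 61 ≡ 5 (mod 8), (2/61) = -1, so (2/61)^2 = +1.
Reciprocity: 11 ≡ 3 and 61 ≡ 1 (mod 4), so (11/61) = +(61/11).
Reduce top mod 11: now compute (6/11).
Pull out 2: since 11 ≡ 3 (mod 8), (2/11) = -1.
Reciprocity: 3 ≡ 3 and 11 ≡ 3 (mod 4), so (3/11) = −(11/3).
Reduce top mod 3: now compute (2/3).
Pull out 2: since 3 ≡ 3 (mod 8), (2/3) = -1.
Reached (1/3) = 1. Collecting the sign flips along the way, the symbol is -1.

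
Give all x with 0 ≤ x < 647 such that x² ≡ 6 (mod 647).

137, 510

Since 647 ≡ 3 (mod 4), a square root of 6 is 6^((647+1)/4) = 6^162 mod 647.
Repeated squaring: 6^2≡36, 6^4≡2, 6^8≡4, 6^16≡16, 6^32≡256, 6^64≡189, 6^128≡136 (mod 647).
6^162 = 6^(128+32+2) ≡ 137 (mod 647).
Check: 137² = 18769 ≡ 6 (mod 647). The two roots are 137 and 510.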